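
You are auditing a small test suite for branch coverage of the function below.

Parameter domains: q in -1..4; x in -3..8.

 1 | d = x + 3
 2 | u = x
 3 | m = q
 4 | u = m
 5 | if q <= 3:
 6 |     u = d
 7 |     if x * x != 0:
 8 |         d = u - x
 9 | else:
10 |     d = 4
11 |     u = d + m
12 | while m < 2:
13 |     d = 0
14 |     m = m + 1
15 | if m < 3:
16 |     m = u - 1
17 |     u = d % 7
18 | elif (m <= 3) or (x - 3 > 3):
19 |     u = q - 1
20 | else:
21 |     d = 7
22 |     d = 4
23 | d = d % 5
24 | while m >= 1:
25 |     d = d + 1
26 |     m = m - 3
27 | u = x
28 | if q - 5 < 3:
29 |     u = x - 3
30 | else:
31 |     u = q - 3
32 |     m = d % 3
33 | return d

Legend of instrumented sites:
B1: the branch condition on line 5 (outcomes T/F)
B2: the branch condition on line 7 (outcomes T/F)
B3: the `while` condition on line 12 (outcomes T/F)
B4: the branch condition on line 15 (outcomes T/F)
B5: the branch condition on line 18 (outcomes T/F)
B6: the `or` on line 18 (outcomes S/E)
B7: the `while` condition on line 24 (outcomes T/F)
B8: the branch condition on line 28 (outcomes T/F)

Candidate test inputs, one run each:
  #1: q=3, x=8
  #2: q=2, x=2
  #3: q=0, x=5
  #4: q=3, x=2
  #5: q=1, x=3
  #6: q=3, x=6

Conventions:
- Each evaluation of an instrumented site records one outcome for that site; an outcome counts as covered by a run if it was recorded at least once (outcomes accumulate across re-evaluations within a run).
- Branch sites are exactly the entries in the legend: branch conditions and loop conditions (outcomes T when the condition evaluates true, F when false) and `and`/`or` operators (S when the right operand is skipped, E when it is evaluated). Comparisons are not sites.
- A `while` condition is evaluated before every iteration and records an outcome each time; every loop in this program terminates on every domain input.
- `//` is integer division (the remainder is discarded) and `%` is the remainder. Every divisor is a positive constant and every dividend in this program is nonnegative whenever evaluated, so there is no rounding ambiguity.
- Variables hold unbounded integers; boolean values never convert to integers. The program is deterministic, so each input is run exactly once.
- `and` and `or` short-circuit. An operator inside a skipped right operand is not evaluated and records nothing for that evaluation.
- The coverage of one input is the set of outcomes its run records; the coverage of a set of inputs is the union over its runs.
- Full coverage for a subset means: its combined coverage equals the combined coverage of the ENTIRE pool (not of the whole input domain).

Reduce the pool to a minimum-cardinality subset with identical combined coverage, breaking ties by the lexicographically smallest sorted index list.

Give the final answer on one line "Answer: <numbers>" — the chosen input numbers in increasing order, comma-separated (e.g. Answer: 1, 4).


input #1 (q=3, x=8): events B1->T, B2->T, B3->F, B4->F, B6->S, B5->T, B7->T, B7->F, B8->T; covers B1=T, B2=T, B3=F, B4=F, B5=T, B6=S, B7=T, B7=F, B8=T
input #2 (q=2, x=2): events B1->T, B2->T, B3->F, B4->T, B7->T, B7->T, B7->F, B8->T; covers B1=T, B2=T, B3=F, B4=T, B7=T, B7=F, B8=T
input #3 (q=0, x=5): events B1->T, B2->T, B3->T, B3->T, B3->F, B4->T, B7->T, B7->T, B7->T, B7->F, B8->T; covers B1=T, B2=T, B3=T, B3=F, B4=T, B7=T, B7=F, B8=T
input #4 (q=3, x=2): events B1->T, B2->T, B3->F, B4->F, B6->S, B5->T, B7->T, B7->F, B8->T; covers B1=T, B2=T, B3=F, B4=F, B5=T, B6=S, B7=T, B7=F, B8=T
input #5 (q=1, x=3): events B1->T, B2->T, B3->T, B3->F, B4->T, B7->T, B7->T, B7->F, B8->T; covers B1=T, B2=T, B3=T, B3=F, B4=T, B7=T, B7=F, B8=T
input #6 (q=3, x=6): events B1->T, B2->T, B3->F, B4->F, B6->S, B5->T, B7->T, B7->F, B8->T; covers B1=T, B2=T, B3=F, B4=F, B5=T, B6=S, B7=T, B7=F, B8=T
together the pool reaches 11 outcomes: B1=T, B2=T, B3=T, B3=F, B4=T, B4=F, B5=T, B6=S, B7=T, B7=F, B8=T
size 1 is not enough: best union over all size-1 subsets is 9/11
the canonical winner is {1, 3}: size 2, full 11-outcome coverage, earliest index list among size-2 covers
Answer: 1, 3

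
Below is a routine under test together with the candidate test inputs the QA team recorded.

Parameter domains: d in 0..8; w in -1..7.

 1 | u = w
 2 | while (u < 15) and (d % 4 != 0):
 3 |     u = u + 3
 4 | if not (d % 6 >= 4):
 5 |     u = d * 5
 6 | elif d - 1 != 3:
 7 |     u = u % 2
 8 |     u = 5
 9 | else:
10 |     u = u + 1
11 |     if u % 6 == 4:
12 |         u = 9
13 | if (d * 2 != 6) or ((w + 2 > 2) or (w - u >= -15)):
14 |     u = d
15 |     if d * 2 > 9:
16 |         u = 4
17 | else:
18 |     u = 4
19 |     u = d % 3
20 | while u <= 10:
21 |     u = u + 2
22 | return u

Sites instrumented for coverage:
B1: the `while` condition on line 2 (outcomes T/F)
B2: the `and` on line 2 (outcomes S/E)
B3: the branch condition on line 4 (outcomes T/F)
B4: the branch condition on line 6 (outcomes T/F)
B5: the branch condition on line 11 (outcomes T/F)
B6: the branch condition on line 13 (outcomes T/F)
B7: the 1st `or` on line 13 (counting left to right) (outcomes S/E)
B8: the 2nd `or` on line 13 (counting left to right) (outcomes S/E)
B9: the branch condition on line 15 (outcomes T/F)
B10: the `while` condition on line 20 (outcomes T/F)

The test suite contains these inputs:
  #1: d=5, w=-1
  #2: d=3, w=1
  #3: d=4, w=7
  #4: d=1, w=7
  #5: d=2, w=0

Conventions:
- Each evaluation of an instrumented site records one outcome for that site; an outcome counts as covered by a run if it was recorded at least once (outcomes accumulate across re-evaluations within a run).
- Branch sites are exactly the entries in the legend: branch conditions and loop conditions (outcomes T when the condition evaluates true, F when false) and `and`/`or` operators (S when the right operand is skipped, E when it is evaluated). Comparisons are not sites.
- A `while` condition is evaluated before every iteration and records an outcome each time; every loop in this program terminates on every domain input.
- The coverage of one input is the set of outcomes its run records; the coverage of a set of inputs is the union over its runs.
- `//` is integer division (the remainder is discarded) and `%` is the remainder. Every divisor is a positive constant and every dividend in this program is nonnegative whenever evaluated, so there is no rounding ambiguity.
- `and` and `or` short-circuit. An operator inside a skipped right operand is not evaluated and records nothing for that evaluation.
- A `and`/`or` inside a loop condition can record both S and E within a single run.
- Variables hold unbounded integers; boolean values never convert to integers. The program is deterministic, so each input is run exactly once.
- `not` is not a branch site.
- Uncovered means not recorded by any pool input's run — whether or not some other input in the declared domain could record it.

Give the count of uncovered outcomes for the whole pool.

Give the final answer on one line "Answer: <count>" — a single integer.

test 1 (d=5, w=-1) fires B2->E, B1->T, B2->E, B1->T, B2->E, B1->T, B2->E, B1->T, B2->E, B1->T, B2->E, B1->T, B2->S, B1->F, ...; hits B1=T, B1=F, B2=S, B2=E, B3=F, B4=T, B6=T, B7=S, B9=T, B10=T, B10=F
test 2 (d=3, w=1) fires B2->E, B1->T, B2->E, B1->T, B2->E, B1->T, B2->E, B1->T, B2->E, B1->T, B2->S, B1->F, B3->T, B7->E, ...; hits B1=T, B1=F, B2=S, B2=E, B3=T, B6=T, B7=E, B8=S, B9=F, B10=T, B10=F
test 3 (d=4, w=7) fires B2->E, B1->F, B3->F, B4->F, B5->F, B7->S, B6->T, B9->F, B10->T, B10->T, B10->T, B10->T, B10->F; hits B1=F, B2=E, B3=F, B4=F, B5=F, B6=T, B7=S, B9=F, B10=T, B10=F
test 4 (d=1, w=7) fires B2->E, B1->T, B2->E, B1->T, B2->E, B1->T, B2->S, B1->F, B3->T, B7->S, B6->T, B9->F, B10->T, B10->T, ...; hits B1=T, B1=F, B2=S, B2=E, B3=T, B6=T, B7=S, B9=F, B10=T, B10=F
test 5 (d=2, w=0) fires B2->E, B1->T, B2->E, B1->T, B2->E, B1->T, B2->E, B1->T, B2->E, B1->T, B2->S, B1->F, B3->T, B7->S, ...; hits B1=T, B1=F, B2=S, B2=E, B3=T, B6=T, B7=S, B9=F, B10=T, B10=F
union over the pool: B1=T, B1=F, B2=S, B2=E, B3=T, B3=F, B4=T, B4=F, B5=F, B6=T, B7=S, B7=E, B8=S, B9=T, B9=F, B10=T, B10=F
uncovered (3 of 20): B5=T, B6=F, B8=E

Answer: 3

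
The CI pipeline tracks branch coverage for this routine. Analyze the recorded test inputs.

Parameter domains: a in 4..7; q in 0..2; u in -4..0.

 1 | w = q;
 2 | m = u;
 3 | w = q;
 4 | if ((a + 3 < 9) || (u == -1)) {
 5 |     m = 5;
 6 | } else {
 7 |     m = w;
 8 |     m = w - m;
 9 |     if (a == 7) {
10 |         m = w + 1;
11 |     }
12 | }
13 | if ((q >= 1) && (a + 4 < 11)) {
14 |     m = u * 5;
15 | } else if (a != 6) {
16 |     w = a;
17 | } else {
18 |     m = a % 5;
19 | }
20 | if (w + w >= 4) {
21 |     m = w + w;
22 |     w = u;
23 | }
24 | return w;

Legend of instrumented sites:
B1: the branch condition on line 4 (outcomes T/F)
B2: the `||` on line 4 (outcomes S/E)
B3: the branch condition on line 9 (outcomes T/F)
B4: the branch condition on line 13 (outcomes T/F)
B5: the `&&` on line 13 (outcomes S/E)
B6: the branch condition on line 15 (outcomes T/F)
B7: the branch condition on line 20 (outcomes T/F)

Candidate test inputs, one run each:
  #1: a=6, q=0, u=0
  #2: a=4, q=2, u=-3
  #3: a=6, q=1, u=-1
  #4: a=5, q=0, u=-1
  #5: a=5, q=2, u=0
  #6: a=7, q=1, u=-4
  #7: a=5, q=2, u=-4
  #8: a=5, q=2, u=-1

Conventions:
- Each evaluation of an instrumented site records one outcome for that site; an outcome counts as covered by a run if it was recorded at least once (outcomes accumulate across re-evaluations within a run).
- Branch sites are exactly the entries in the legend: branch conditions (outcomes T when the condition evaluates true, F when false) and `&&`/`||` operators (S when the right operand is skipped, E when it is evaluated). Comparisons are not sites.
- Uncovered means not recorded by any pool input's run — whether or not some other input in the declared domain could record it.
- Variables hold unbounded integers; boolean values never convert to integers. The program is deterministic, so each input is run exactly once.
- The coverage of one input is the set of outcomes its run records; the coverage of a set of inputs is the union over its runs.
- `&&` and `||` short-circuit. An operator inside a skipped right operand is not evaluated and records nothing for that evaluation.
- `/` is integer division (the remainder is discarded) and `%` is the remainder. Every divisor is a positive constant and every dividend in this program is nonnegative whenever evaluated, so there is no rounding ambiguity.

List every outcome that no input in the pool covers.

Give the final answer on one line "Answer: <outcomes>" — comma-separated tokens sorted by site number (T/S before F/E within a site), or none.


#1 (a=6, q=0, u=0) -> covered: B1=F, B2=E, B3=F, B4=F, B5=S, B6=F, B7=F
#2 (a=4, q=2, u=-3) -> covered: B1=T, B2=S, B4=T, B5=E, B7=T
#3 (a=6, q=1, u=-1) -> covered: B1=T, B2=E, B4=T, B5=E, B7=F
#4 (a=5, q=0, u=-1) -> covered: B1=T, B2=S, B4=F, B5=S, B6=T, B7=T
#5 (a=5, q=2, u=0) -> covered: B1=T, B2=S, B4=T, B5=E, B7=T
#6 (a=7, q=1, u=-4) -> covered: B1=F, B2=E, B3=T, B4=F, B5=E, B6=T, B7=T
#7 (a=5, q=2, u=-4) -> covered: B1=T, B2=S, B4=T, B5=E, B7=T
#8 (a=5, q=2, u=-1) -> covered: B1=T, B2=S, B4=T, B5=E, B7=T
union over the pool: B1=T, B1=F, B2=S, B2=E, B3=T, B3=F, B4=T, B4=F, B5=S, B5=E, B6=T, B6=F, B7=T, B7=F
uncovered (0 of 14): none
Answer: none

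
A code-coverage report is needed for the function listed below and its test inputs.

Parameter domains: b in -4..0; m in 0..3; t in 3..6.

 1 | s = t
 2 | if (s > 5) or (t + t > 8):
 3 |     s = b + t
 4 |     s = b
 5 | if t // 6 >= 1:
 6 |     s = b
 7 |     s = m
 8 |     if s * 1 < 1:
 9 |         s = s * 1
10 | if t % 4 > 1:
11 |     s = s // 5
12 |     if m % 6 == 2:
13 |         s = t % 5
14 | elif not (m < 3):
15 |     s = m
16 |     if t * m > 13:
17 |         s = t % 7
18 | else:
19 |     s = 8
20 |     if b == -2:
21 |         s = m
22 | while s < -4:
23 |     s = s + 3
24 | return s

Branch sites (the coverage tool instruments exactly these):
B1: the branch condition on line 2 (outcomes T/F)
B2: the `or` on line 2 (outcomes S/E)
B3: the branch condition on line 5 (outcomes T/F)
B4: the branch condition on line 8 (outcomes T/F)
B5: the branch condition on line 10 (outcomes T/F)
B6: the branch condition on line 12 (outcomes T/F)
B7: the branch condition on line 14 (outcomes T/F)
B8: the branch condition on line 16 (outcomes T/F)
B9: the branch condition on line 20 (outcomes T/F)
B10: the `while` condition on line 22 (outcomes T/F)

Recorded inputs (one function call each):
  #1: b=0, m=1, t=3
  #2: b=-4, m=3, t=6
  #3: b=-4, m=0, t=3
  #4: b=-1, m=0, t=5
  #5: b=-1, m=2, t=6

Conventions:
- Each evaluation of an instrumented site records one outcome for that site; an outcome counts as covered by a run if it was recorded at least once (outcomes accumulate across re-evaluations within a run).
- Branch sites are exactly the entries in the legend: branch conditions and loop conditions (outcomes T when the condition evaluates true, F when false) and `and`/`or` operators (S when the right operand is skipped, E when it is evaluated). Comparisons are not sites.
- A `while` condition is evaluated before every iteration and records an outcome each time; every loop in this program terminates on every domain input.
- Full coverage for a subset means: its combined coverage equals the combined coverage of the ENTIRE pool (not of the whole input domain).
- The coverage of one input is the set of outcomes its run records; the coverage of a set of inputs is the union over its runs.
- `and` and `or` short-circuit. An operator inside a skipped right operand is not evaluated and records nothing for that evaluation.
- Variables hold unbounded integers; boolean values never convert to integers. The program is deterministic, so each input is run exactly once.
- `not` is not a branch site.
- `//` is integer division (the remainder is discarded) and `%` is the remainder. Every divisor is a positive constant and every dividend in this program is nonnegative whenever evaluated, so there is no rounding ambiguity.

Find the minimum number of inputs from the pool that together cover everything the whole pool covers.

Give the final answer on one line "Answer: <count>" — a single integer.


input #1, b=0, m=1, t=3: events B2->E, B1->F, B3->F, B5->T, B6->F, B10->F; outcomes B1=F, B2=E, B3=F, B5=T, B6=F, B10=F
input #2, b=-4, m=3, t=6: events B2->S, B1->T, B3->T, B4->F, B5->T, B6->F, B10->F; outcomes B1=T, B2=S, B3=T, B4=F, B5=T, B6=F, B10=F
input #3, b=-4, m=0, t=3: events B2->E, B1->F, B3->F, B5->T, B6->F, B10->F; outcomes B1=F, B2=E, B3=F, B5=T, B6=F, B10=F
input #4, b=-1, m=0, t=5: events B2->E, B1->T, B3->F, B5->F, B7->F, B9->F, B10->F; outcomes B1=T, B2=E, B3=F, B5=F, B7=F, B9=F, B10=F
input #5, b=-1, m=2, t=6: events B2->S, B1->T, B3->T, B4->F, B5->T, B6->T, B10->F; outcomes B1=T, B2=S, B3=T, B4=F, B5=T, B6=T, B10=F
together the pool reaches 14 outcomes: B1=T, B1=F, B2=S, B2=E, B3=T, B3=F, B4=F, B5=T, B5=F, B6=T, B6=F, B7=F, B9=F, B10=F
no size-1 subset reaches all 14 outcomes (best union: 7/14)
no size-2 subset reaches all 14 outcomes (best union: 12/14)
size 3: inputs {1, 4, 5} cover all 14 outcomes, and no lexicographically smaller subset of this size does
Answer: 3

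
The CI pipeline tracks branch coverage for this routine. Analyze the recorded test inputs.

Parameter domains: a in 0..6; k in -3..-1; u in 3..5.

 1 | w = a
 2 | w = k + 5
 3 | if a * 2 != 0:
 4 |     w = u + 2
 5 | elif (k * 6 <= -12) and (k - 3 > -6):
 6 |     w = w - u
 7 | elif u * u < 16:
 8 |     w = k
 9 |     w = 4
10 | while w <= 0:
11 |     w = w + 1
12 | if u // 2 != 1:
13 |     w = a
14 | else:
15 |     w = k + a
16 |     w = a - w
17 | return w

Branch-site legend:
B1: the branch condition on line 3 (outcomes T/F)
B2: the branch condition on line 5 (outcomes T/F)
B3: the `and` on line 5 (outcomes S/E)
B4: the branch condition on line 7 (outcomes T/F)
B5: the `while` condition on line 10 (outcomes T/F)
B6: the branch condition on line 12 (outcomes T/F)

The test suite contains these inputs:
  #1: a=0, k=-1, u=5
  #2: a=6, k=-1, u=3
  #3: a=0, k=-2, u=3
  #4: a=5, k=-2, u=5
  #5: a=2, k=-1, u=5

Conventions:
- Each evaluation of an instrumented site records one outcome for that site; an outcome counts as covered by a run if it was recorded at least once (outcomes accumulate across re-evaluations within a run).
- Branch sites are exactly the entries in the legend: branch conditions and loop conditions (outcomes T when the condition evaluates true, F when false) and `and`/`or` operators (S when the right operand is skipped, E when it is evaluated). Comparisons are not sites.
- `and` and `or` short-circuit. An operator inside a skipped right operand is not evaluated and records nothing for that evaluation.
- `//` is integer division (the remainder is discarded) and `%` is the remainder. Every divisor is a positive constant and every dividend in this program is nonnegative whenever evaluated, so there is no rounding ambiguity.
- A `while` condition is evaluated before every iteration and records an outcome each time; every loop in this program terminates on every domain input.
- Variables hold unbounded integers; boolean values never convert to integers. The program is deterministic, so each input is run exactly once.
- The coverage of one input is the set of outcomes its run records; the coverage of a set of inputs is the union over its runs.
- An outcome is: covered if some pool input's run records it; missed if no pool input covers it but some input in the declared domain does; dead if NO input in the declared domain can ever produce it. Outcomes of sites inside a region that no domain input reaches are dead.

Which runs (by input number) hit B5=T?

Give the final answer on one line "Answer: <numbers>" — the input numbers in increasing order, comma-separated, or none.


input #1 (a=0, k=-1, u=5): never hits B5=T
input #2 (a=6, k=-1, u=3): never hits B5=T
input #3 (a=0, k=-2, u=3): hits B5=T
input #4 (a=5, k=-2, u=5): never hits B5=T
input #5 (a=2, k=-1, u=5): never hits B5=T
Answer: 3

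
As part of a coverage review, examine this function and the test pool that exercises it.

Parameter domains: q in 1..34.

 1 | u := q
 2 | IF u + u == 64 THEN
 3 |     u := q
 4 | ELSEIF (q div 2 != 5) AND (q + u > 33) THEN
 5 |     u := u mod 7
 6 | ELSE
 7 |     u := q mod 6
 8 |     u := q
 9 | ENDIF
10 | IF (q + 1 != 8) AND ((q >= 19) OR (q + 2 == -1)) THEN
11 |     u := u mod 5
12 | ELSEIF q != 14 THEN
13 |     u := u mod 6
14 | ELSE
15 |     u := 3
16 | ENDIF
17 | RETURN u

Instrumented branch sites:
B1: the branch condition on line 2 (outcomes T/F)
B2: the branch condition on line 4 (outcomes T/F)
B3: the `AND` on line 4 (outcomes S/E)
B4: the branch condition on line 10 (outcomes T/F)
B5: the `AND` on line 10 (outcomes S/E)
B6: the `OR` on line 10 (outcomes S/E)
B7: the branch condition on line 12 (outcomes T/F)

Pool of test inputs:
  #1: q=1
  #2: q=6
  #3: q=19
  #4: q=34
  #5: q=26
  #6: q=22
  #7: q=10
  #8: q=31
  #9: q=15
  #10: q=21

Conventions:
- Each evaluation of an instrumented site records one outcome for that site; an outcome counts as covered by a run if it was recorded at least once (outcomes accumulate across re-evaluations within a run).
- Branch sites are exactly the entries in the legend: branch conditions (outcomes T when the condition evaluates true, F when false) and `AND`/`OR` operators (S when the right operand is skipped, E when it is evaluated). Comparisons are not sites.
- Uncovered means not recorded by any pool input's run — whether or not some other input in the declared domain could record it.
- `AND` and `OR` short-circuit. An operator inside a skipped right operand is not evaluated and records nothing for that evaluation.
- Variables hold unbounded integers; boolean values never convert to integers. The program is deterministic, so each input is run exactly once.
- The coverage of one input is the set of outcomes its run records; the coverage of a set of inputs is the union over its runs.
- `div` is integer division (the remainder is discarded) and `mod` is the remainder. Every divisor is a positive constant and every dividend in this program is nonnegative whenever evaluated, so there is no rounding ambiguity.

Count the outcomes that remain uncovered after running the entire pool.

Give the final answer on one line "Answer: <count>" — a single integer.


input #1, q=1: events B1->F, B3->E, B2->F, B5->E, B6->E, B4->F, B7->T; outcomes B1=F, B2=F, B3=E, B4=F, B5=E, B6=E, B7=T
input #2, q=6: events B1->F, B3->E, B2->F, B5->E, B6->E, B4->F, B7->T; outcomes B1=F, B2=F, B3=E, B4=F, B5=E, B6=E, B7=T
input #3, q=19: events B1->F, B3->E, B2->T, B5->E, B6->S, B4->T; outcomes B1=F, B2=T, B3=E, B4=T, B5=E, B6=S
input #4, q=34: events B1->F, B3->E, B2->T, B5->E, B6->S, B4->T; outcomes B1=F, B2=T, B3=E, B4=T, B5=E, B6=S
input #5, q=26: events B1->F, B3->E, B2->T, B5->E, B6->S, B4->T; outcomes B1=F, B2=T, B3=E, B4=T, B5=E, B6=S
input #6, q=22: events B1->F, B3->E, B2->T, B5->E, B6->S, B4->T; outcomes B1=F, B2=T, B3=E, B4=T, B5=E, B6=S
input #7, q=10: events B1->F, B3->S, B2->F, B5->E, B6->E, B4->F, B7->T; outcomes B1=F, B2=F, B3=S, B4=F, B5=E, B6=E, B7=T
input #8, q=31: events B1->F, B3->E, B2->T, B5->E, B6->S, B4->T; outcomes B1=F, B2=T, B3=E, B4=T, B5=E, B6=S
input #9, q=15: events B1->F, B3->E, B2->F, B5->E, B6->E, B4->F, B7->T; outcomes B1=F, B2=F, B3=E, B4=F, B5=E, B6=E, B7=T
input #10, q=21: events B1->F, B3->E, B2->T, B5->E, B6->S, B4->T; outcomes B1=F, B2=T, B3=E, B4=T, B5=E, B6=S
union over the pool: B1=F, B2=T, B2=F, B3=S, B3=E, B4=T, B4=F, B5=E, B6=S, B6=E, B7=T
uncovered (3 of 14): B1=T, B5=S, B7=F
Answer: 3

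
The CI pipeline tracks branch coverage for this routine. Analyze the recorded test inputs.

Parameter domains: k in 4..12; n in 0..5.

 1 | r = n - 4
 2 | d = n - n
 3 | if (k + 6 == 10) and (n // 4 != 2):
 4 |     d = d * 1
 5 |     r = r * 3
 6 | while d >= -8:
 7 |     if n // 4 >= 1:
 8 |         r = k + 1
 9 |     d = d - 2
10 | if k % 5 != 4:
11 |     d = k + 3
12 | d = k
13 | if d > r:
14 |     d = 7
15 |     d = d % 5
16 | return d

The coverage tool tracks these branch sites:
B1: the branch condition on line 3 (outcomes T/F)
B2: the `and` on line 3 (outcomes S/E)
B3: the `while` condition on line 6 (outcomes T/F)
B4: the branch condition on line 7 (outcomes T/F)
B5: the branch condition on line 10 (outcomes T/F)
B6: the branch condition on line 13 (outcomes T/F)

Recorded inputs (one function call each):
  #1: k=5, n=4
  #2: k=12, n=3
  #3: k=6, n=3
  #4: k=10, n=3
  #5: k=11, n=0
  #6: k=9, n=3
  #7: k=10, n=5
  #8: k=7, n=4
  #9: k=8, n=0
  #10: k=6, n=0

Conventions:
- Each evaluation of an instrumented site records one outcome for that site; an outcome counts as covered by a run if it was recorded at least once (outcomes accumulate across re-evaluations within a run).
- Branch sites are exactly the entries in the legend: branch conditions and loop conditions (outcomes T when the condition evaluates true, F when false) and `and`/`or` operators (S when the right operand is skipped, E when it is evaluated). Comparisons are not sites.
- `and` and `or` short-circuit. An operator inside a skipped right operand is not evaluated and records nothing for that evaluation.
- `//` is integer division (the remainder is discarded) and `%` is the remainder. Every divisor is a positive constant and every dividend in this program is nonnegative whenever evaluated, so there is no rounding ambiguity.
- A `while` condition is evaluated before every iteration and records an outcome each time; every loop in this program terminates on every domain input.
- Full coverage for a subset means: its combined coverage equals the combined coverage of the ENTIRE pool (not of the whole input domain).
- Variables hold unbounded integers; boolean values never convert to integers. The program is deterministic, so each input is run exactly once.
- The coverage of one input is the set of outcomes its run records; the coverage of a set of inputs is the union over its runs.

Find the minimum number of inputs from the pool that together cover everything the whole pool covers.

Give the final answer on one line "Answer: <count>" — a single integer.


test 1 (k=5, n=4) hits B1=F, B2=S, B3=T, B3=F, B4=T, B5=T, B6=F
test 2 (k=12, n=3) hits B1=F, B2=S, B3=T, B3=F, B4=F, B5=T, B6=T
test 3 (k=6, n=3) hits B1=F, B2=S, B3=T, B3=F, B4=F, B5=T, B6=T
test 4 (k=10, n=3) hits B1=F, B2=S, B3=T, B3=F, B4=F, B5=T, B6=T
test 5 (k=11, n=0) hits B1=F, B2=S, B3=T, B3=F, B4=F, B5=T, B6=T
test 6 (k=9, n=3) hits B1=F, B2=S, B3=T, B3=F, B4=F, B5=F, B6=T
test 7 (k=10, n=5) hits B1=F, B2=S, B3=T, B3=F, B4=T, B5=T, B6=F
test 8 (k=7, n=4) hits B1=F, B2=S, B3=T, B3=F, B4=T, B5=T, B6=F
test 9 (k=8, n=0) hits B1=F, B2=S, B3=T, B3=F, B4=F, B5=T, B6=T
test 10 (k=6, n=0) hits B1=F, B2=S, B3=T, B3=F, B4=F, B5=T, B6=T
together the pool reaches 10 outcomes: B1=F, B2=S, B3=T, B3=F, B4=T, B4=F, B5=T, B5=F, B6=T, B6=F
size 1 is not enough: best union over all size-1 subsets is 7/10
size 2: inputs {1, 6} cover all 10 outcomes, and no lexicographically smaller subset of this size does
Answer: 2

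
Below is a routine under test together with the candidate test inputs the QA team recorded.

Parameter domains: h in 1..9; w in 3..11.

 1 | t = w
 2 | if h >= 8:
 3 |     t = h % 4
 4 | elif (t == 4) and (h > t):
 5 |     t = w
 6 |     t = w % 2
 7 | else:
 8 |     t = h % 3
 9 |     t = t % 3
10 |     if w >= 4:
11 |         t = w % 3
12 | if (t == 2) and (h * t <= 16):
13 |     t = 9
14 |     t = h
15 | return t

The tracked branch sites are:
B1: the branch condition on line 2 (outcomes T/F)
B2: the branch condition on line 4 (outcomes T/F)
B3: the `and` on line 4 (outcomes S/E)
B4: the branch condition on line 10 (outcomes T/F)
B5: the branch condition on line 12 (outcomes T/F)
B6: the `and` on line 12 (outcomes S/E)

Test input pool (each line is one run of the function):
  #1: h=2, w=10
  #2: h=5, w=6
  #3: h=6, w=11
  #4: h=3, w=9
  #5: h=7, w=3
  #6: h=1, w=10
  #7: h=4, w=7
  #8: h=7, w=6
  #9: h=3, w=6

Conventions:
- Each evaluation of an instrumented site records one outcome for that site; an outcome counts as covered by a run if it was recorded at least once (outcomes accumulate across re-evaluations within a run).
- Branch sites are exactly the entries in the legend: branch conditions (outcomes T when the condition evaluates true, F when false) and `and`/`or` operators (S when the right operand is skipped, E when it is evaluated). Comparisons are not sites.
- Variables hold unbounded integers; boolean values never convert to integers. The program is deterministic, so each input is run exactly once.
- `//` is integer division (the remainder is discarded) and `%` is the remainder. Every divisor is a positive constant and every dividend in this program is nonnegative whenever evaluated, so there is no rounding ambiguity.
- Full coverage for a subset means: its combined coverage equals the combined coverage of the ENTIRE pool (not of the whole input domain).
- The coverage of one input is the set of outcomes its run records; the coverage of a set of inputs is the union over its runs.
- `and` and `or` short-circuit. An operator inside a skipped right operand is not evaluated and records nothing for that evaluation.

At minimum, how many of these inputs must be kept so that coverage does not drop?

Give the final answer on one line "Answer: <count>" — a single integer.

test 1 (h=2, w=10) fires B1->F, B3->S, B2->F, B4->T, B6->S, B5->F; hits B1=F, B2=F, B3=S, B4=T, B5=F, B6=S
test 2 (h=5, w=6) fires B1->F, B3->S, B2->F, B4->T, B6->S, B5->F; hits B1=F, B2=F, B3=S, B4=T, B5=F, B6=S
test 3 (h=6, w=11) fires B1->F, B3->S, B2->F, B4->T, B6->E, B5->T; hits B1=F, B2=F, B3=S, B4=T, B5=T, B6=E
test 4 (h=3, w=9) fires B1->F, B3->S, B2->F, B4->T, B6->S, B5->F; hits B1=F, B2=F, B3=S, B4=T, B5=F, B6=S
test 5 (h=7, w=3) fires B1->F, B3->S, B2->F, B4->F, B6->S, B5->F; hits B1=F, B2=F, B3=S, B4=F, B5=F, B6=S
test 6 (h=1, w=10) fires B1->F, B3->S, B2->F, B4->T, B6->S, B5->F; hits B1=F, B2=F, B3=S, B4=T, B5=F, B6=S
test 7 (h=4, w=7) fires B1->F, B3->S, B2->F, B4->T, B6->S, B5->F; hits B1=F, B2=F, B3=S, B4=T, B5=F, B6=S
test 8 (h=7, w=6) fires B1->F, B3->S, B2->F, B4->T, B6->S, B5->F; hits B1=F, B2=F, B3=S, B4=T, B5=F, B6=S
test 9 (h=3, w=6) fires B1->F, B3->S, B2->F, B4->T, B6->S, B5->F; hits B1=F, B2=F, B3=S, B4=T, B5=F, B6=S
together the pool reaches 9 outcomes: B1=F, B2=F, B3=S, B4=T, B4=F, B5=T, B5=F, B6=S, B6=E
no size-1 subset reaches all 9 outcomes (best union: 6/9)
size 2: inputs {3, 5} cover all 9 outcomes, and no lexicographically smaller subset of this size does

Answer: 2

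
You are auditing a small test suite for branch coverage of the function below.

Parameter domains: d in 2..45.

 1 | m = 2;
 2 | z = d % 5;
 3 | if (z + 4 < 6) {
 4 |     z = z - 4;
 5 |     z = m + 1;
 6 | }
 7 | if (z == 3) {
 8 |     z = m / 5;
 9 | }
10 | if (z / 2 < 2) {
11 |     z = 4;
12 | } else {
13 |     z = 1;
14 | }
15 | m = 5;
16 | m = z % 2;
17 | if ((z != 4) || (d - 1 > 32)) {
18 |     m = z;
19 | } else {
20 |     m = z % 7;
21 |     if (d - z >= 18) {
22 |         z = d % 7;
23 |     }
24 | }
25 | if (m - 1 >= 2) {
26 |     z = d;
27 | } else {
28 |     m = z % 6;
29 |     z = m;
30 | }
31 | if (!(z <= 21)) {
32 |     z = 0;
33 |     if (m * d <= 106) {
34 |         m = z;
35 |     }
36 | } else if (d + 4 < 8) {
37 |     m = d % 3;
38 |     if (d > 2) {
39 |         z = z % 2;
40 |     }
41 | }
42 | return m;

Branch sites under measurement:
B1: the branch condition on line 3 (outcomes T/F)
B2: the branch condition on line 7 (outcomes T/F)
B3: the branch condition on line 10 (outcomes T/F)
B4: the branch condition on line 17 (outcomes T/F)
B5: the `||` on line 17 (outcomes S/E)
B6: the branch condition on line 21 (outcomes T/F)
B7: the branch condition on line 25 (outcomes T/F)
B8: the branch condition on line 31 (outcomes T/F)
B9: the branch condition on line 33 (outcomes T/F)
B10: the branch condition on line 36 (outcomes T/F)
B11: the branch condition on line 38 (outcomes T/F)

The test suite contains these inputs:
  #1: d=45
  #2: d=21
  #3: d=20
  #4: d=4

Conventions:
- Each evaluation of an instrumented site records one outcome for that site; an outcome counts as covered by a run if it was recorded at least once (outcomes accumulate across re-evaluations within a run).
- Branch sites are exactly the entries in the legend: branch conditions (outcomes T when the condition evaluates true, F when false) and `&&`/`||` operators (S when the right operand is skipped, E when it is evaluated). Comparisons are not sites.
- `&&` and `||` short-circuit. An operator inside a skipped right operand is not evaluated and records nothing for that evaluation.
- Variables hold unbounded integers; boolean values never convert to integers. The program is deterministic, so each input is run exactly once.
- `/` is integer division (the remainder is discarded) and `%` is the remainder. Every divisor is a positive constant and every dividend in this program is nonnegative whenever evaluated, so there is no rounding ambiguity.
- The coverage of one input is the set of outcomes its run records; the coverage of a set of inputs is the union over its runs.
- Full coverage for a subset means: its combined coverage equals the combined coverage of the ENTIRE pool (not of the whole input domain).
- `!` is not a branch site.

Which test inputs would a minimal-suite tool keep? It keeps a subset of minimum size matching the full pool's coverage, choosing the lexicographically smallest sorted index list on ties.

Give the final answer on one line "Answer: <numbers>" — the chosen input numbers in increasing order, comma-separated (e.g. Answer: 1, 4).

#1 (d=45) -> B1->T, B2->T, B3->T, B5->E, B4->T, B7->T, B8->T, B9->F; covered: B1=T, B2=T, B3=T, B4=T, B5=E, B7=T, B8=T, B9=F
#2 (d=21) -> B1->T, B2->T, B3->T, B5->E, B4->F, B6->F, B7->T, B8->F, B10->F; covered: B1=T, B2=T, B3=T, B4=F, B5=E, B6=F, B7=T, B8=F, B10=F
#3 (d=20) -> B1->T, B2->T, B3->T, B5->E, B4->F, B6->F, B7->T, B8->F, B10->F; covered: B1=T, B2=T, B3=T, B4=F, B5=E, B6=F, B7=T, B8=F, B10=F
#4 (d=4) -> B1->F, B2->F, B3->F, B5->S, B4->T, B7->F, B8->F, B10->F; covered: B1=F, B2=F, B3=F, B4=T, B5=S, B7=F, B8=F, B10=F
together the pool reaches 17 outcomes: B1=T, B1=F, B2=T, B2=F, B3=T, B3=F, B4=T, B4=F, B5=S, B5=E, B6=F, B7=T, B7=F, B8=T, B8=F, B9=F, B10=F
every size-1 subset falls short of the 17 outcomes (best: 9/17)
every size-2 subset falls short of the 17 outcomes (best: 15/17)
inputs {1, 2, 4} (size 3) cover everything; no size-3 subset with a lexicographically smaller index list covers all 17

Answer: 1, 2, 4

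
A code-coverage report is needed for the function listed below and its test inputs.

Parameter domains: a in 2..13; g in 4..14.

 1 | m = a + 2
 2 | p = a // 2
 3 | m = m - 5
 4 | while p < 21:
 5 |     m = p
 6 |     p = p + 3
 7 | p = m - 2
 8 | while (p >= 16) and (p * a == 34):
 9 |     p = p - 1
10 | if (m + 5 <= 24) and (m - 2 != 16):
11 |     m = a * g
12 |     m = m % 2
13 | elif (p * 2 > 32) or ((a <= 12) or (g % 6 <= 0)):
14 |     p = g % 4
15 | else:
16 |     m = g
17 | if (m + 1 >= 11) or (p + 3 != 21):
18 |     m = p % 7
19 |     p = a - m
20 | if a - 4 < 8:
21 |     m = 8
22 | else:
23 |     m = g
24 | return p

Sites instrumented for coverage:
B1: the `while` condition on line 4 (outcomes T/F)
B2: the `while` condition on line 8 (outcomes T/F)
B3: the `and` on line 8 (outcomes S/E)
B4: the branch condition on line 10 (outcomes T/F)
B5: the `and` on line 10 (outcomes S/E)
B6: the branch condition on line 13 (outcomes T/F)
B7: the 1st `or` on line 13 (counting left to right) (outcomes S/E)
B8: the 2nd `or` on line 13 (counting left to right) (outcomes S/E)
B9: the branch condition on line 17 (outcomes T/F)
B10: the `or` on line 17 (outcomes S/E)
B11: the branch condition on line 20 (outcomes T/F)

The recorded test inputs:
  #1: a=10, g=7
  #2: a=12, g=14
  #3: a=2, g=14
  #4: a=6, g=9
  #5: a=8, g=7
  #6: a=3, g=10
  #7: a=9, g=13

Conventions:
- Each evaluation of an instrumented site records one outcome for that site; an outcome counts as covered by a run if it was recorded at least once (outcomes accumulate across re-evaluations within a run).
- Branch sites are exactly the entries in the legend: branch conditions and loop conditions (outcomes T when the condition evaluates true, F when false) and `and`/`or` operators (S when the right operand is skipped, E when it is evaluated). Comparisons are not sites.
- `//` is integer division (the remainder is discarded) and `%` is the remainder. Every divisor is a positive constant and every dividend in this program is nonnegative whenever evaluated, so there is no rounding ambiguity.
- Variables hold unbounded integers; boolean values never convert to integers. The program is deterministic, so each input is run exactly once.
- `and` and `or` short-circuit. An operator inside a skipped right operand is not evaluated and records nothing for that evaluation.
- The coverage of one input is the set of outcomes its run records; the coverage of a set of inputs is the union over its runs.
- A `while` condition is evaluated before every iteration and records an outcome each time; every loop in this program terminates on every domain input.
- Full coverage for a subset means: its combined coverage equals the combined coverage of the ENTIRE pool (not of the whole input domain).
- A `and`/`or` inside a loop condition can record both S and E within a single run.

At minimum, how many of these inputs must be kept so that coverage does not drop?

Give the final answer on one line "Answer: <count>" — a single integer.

#1 (a=10, g=7) -> B1->T, B1->T, B1->T, B1->T, B1->T, B1->T, B1->F, B3->E, B2->F, B5->S, B4->F, B7->S, B6->T, B10->S, ...; covered: B1=T, B1=F, B2=F, B3=E, B4=F, B5=S, B6=T, B7=S, B9=T, B10=S, B11=T
#2 (a=12, g=14) -> B1->T, B1->T, B1->T, B1->T, B1->T, B1->F, B3->E, B2->F, B5->E, B4->F, B7->E, B8->S, B6->T, B10->S, ...; covered: B1=T, B1=F, B2=F, B3=E, B4=F, B5=E, B6=T, B7=E, B8=S, B9=T, B10=S, B11=F
#3 (a=2, g=14) -> B1->T, B1->T, B1->T, B1->T, B1->T, B1->T, B1->T, B1->F, B3->E, B2->T, B3->E, B2->F, B5->E, B4->T, ...; covered: B1=T, B1=F, B2=T, B2=F, B3=E, B4=T, B5=E, B9=T, B10=E, B11=T
#4 (a=6, g=9) -> B1->T, B1->T, B1->T, B1->T, B1->T, B1->T, B1->F, B3->E, B2->F, B5->E, B4->F, B7->E, B8->S, B6->T, ...; covered: B1=T, B1=F, B2=F, B3=E, B4=F, B5=E, B6=T, B7=E, B8=S, B9=T, B10=S, B11=T
#5 (a=8, g=7) -> B1->T, B1->T, B1->T, B1->T, B1->T, B1->T, B1->F, B3->E, B2->F, B5->E, B4->T, B10->E, B9->T, B11->T; covered: B1=T, B1=F, B2=F, B3=E, B4=T, B5=E, B9=T, B10=E, B11=T
#6 (a=3, g=10) -> B1->T, B1->T, B1->T, B1->T, B1->T, B1->T, B1->T, B1->F, B3->E, B2->F, B5->E, B4->T, B10->E, B9->T, ...; covered: B1=T, B1=F, B2=F, B3=E, B4=T, B5=E, B9=T, B10=E, B11=T
#7 (a=9, g=13) -> B1->T, B1->T, B1->T, B1->T, B1->T, B1->T, B1->F, B3->E, B2->F, B5->E, B4->T, B10->E, B9->T, B11->T; covered: B1=T, B1=F, B2=F, B3=E, B4=T, B5=E, B9=T, B10=E, B11=T
the full pool covers 18 outcomes: B1=T, B1=F, B2=T, B2=F, B3=E, B4=T, B4=F, B5=S, B5=E, B6=T, B7=S, B7=E, B8=S, B9=T, B10=S, B10=E, B11=T, B11=F
checked all size-1 subsets: none covers 18 outcomes (max 12/18)
checked all size-2 subsets: none covers 18 outcomes (max 16/18)
size 3: inputs {1, 2, 3} cover all 18 outcomes, and no lexicographically smaller subset of this size does

Answer: 3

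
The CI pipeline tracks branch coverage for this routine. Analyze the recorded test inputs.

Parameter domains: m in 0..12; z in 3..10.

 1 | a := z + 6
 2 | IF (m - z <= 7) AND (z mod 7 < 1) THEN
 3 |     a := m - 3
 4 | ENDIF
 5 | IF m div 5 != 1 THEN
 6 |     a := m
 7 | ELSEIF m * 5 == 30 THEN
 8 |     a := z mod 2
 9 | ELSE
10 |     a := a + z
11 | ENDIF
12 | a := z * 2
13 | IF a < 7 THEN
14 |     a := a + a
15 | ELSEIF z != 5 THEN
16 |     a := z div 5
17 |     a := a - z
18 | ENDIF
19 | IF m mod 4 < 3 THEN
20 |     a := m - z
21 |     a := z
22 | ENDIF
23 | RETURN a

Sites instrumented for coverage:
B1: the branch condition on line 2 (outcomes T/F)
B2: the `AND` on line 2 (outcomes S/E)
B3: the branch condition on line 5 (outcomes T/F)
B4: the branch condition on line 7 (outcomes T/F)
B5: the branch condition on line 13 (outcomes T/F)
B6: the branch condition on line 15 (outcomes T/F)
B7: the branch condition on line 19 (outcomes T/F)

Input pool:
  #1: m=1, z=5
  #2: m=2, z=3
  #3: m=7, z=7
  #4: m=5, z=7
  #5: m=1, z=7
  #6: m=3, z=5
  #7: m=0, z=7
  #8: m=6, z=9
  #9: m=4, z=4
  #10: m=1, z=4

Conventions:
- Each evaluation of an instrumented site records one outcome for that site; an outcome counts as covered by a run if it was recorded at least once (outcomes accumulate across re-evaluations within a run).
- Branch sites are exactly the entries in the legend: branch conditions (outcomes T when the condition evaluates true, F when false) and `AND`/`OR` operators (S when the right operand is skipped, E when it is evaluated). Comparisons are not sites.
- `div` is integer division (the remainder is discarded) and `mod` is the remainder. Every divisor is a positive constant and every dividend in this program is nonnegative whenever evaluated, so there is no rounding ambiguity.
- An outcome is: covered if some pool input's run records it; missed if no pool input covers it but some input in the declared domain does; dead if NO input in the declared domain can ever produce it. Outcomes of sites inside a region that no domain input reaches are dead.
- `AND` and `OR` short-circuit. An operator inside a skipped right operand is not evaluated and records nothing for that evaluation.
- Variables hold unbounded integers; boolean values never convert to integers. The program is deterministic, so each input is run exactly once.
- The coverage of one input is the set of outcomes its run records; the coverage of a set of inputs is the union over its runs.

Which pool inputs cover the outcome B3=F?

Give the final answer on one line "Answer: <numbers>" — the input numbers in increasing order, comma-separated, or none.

input #1 (m=1, z=5): does not record B3=F
input #2 (m=2, z=3): does not record B3=F
input #3 (m=7, z=7): records B3=F
input #4 (m=5, z=7): records B3=F
input #5 (m=1, z=7): does not record B3=F
input #6 (m=3, z=5): does not record B3=F
input #7 (m=0, z=7): does not record B3=F
input #8 (m=6, z=9): records B3=F
input #9 (m=4, z=4): does not record B3=F
input #10 (m=1, z=4): does not record B3=F

Answer: 3, 4, 8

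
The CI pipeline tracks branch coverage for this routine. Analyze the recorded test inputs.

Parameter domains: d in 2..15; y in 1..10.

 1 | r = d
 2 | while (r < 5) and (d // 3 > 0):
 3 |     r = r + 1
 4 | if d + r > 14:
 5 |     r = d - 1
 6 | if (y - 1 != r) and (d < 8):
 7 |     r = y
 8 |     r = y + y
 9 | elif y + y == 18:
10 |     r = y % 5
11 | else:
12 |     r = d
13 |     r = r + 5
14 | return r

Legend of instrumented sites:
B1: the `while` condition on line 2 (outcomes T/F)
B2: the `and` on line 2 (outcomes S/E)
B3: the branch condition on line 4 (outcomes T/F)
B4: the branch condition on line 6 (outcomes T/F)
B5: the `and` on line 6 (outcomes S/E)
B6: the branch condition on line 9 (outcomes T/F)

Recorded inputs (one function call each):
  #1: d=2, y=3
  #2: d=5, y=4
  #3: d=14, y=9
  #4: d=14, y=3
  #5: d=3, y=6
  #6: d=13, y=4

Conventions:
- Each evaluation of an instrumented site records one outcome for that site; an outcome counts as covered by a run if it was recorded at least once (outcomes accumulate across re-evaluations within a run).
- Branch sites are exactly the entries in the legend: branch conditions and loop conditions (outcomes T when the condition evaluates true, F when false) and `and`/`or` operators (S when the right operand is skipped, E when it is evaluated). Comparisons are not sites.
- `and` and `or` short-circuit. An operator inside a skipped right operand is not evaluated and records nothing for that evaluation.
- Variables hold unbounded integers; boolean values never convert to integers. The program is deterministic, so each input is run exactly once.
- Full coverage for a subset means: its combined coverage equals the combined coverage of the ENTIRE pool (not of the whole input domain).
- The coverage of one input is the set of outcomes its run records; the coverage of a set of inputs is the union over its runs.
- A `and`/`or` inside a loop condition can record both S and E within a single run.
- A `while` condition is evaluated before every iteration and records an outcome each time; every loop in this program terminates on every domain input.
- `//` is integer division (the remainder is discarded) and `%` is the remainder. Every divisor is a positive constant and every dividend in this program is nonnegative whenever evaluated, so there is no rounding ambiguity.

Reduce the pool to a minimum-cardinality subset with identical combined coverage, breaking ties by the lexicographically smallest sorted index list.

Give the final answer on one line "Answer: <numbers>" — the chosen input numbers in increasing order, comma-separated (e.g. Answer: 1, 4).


input #1, d=2, y=3: outcomes B1=F, B2=E, B3=F, B4=F, B5=S, B6=F
input #2, d=5, y=4: outcomes B1=F, B2=S, B3=F, B4=T, B5=E
input #3, d=14, y=9: outcomes B1=F, B2=S, B3=T, B4=F, B5=E, B6=T
input #4, d=14, y=3: outcomes B1=F, B2=S, B3=T, B4=F, B5=E, B6=F
input #5, d=3, y=6: outcomes B1=T, B1=F, B2=S, B2=E, B3=F, B4=F, B5=S, B6=F
input #6, d=13, y=4: outcomes B1=F, B2=S, B3=T, B4=F, B5=E, B6=F
the full pool covers 12 outcomes: B1=T, B1=F, B2=S, B2=E, B3=T, B3=F, B4=T, B4=F, B5=S, B5=E, B6=T, B6=F
every size-1 subset falls short of the 12 outcomes (best: 8/12)
every size-2 subset falls short of the 12 outcomes (best: 11/12)
at size 3, {2, 3, 5} reaches all 12 outcomes; every lexicographically earlier size-3 subset fails
Answer: 2, 3, 5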